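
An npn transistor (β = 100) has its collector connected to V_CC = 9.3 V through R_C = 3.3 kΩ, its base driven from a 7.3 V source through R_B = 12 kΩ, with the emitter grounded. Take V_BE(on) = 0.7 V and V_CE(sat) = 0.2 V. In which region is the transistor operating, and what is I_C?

Assume active: I_B = (7.3 − 0.7)/12 = 0.55 mA, giving I_C = β·I_B = 55 mA.
But then V_CE = 9.3 − 55×3.3 = -172 V < V_CE(sat) = 0.2 V — impossible in the active region.
So the transistor is saturated. With V_CE = 0.2 V, I_C = (V_CC − 0.2)/R_C = 9.1/3.3 = 2.76 mA.
Check: β·I_B = 55 mA > I_C = 2.76 mA, confirming saturation.

saturation; I_C ≈ 2.8 mA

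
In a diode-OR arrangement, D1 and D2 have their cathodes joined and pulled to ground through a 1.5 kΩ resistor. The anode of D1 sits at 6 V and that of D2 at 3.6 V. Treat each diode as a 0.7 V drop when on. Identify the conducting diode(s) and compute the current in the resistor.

Assume both conduct. Then node N would need to be at both 6−0.7 = 5.3 V and 3.6−0.7 = 2.9 V, which is impossible.
Assume only D1 conducts: V_N = 6 − 0.7 = 5.3 V, so I_R = 5.3/1.5 = 3.53 mA.
Check D2: its anode-to-cathode voltage is 3.6 − 5.3 = -1.7 V < 0.7 V, so it is off. The assumption is consistent.

Only D1 conducts; I_R ≈ 3.5 mA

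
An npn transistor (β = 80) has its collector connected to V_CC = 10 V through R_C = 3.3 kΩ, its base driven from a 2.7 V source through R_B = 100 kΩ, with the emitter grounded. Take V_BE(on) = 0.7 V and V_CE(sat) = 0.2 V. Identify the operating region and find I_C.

active; I_C ≈ 1.6 mA

Assume active. Base-emitter loop: I_B = (V_BB − V_BE)/R_B = (2.7 − 0.7)/100 = 0.02 mA.
I_C = β·I_B = 80×0.02 = 1.6 mA.
V_CE = V_CC − I_C·R_C = 10 − 1.6×3.3 = 4.72 V > V_CE(sat), so the active-region assumption holds.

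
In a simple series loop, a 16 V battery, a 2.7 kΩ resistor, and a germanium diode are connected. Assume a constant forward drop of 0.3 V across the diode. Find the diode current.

KVL around the loop: 16 = V_D + I·R = 0.3 + I × 2.7 kΩ.
So I = (16 − 0.3) / 2.7 kΩ = 15.7 / 2.7 = 5.81 mA.

I ≈ 5.8 mA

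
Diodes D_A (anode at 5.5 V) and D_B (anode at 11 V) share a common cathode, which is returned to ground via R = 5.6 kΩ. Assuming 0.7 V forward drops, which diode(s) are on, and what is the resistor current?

Assume both conduct. Then node N would need to be at both 5.5−0.7 = 4.8 V and 11−0.7 = 10.3 V, which is impossible.
Assume only D_B conducts: V_N = 11 − 0.7 = 10.3 V, so I_R = 10.3/5.6 = 1.84 mA.
Check D_A: its anode-to-cathode voltage is 5.5 − 10.3 = -4.8 V < 0.7 V, so it is off. The assumption is consistent.

Only D_B conducts; I_R ≈ 1.8 mA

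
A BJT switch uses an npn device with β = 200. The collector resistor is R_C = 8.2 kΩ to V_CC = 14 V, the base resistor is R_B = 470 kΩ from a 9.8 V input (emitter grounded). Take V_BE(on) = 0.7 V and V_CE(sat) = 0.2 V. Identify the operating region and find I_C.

saturation; I_C ≈ 1.7 mA

Assume active: I_B = (9.8 − 0.7)/470 = 0.0194 mA, giving I_C = β·I_B = 3.87 mA.
But then V_CE = 14 − 3.87×8.2 = -17.8 V < V_CE(sat) = 0.2 V — impossible in the active region.
So the transistor is saturated. With V_CE = 0.2 V, I_C = (V_CC − 0.2)/R_C = 13.8/8.2 = 1.68 mA.
Check: β·I_B = 3.87 mA > I_C = 1.68 mA, confirming saturation.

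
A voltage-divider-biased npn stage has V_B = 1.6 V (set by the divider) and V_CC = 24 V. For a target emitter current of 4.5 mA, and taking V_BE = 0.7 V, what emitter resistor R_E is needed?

V_E = V_B − V_BE = 1.6 − 0.7 = 0.9 V.
R_E = V_E / I_E = 0.9 / 4.5 = 0.2 kΩ.

R_E ≈ 0.2 kΩ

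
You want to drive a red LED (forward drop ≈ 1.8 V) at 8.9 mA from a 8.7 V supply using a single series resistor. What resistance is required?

R ≈ 0.78 kΩ

The resistor drops V_S − V_D = 8.7 − 1.8 = 6.9 V at 8.9 mA.
R = 6.9 V / 8.9 mA = 0.775 kΩ.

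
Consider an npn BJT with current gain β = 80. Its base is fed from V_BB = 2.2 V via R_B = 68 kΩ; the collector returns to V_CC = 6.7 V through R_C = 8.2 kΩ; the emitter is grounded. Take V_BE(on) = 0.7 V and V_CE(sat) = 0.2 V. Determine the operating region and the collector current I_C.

saturation; I_C ≈ 0.79 mA

Assume active: I_B = (2.2 − 0.7)/68 = 0.0221 mA, giving I_C = β·I_B = 1.76 mA.
But then V_CE = 6.7 − 1.76×8.2 = -7.77 V < V_CE(sat) = 0.2 V — impossible in the active region.
So the transistor is saturated. With V_CE = 0.2 V, I_C = (V_CC − 0.2)/R_C = 6.5/8.2 = 0.793 mA.
Check: β·I_B = 1.76 mA > I_C = 0.793 mA, confirming saturation.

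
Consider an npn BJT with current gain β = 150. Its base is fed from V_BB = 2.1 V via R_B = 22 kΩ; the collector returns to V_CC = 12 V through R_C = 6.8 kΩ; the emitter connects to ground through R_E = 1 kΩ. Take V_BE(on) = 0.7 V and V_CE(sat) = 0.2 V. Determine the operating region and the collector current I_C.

active; I_C ≈ 1.2 mA

Assume active. Base-emitter loop: I_B = (V_BB − V_BE)/(R_B + (β+1)R_E) = (2.1 − 0.7)/(22 + 151×1) = 0.00809 mA.
I_C = β·I_B = 150×0.00809 = 1.21 mA.
V_CE = V_CC − I_C·R_C − I_E·R_E = 12 − 1.21×6.8 − 1.22×1 = 2.52 V > V_CE(sat), so the active-region assumption holds.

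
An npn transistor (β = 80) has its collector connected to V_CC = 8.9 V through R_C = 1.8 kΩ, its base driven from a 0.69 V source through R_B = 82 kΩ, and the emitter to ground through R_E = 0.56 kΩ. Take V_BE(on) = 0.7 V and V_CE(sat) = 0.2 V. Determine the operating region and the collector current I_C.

cutoff; I_C ≈ 0

V_BB = 0.69 V ≤ V_BE(on) = 0.7 V, so the base-emitter junction is not forward biased.
The transistor is in cutoff: I_B = I_C = 0.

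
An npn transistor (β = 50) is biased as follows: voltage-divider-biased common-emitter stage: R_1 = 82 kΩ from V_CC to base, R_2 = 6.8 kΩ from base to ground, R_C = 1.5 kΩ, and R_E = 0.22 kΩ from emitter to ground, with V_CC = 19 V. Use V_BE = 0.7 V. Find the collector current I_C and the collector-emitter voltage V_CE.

Thevenize the base divider: V_Th = V_CC·R_2/(R_1+R_2) = 19×6.8/88.8 = 1.45 V, R_Th = R_1‖R_2 = 6.28 kΩ.
Base-emitter loop: V_Th = I_B·R_Th + V_BE + (β+1)I_B·R_E, so I_B = (1.45 − 0.7) / (6.28 + 51×0.22) = 0.0431 mA.
I_C = β·I_B = 50×0.0431 = 2.16 mA, and I_E = (β+1)I_B = 2.2 mA.
V_CE = V_CC − I_C·R_C − I_E·R_E = 19 − 2.16×1.5 − 2.2×0.22 = 15.3 V.
V_CE = 15.3 V > 0.2 V confirms active-region operation.

I_C ≈ 2.2 mA, V_CE ≈ 15 V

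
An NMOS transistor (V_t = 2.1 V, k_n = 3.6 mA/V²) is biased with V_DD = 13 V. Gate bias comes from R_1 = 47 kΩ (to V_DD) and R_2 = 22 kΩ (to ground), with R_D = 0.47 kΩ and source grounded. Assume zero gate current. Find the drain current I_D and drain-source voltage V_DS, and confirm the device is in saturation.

I_D ≈ 7.5 mA, V_DS ≈ 9.5 V

V_G = V_DD·R_2/(R_1+R_2) = 13×22/69 = 4.14 V. With the source grounded, V_GS = V_G = 4.14 V.
Assume saturation: I_D = (k_n/2)(V_GS − V_t)² = (3.6/2)×(4.14 − 2.1)² = 1.8×2.04² = 7.53 mA.
V_DS = V_DD − I_D·R_D = 13 − 7.53×0.47 = 9.46 V.
Saturation requires V_DS ≥ V_GS − V_t = 2.04 V; 9.46 ≥ 2.04 ✓.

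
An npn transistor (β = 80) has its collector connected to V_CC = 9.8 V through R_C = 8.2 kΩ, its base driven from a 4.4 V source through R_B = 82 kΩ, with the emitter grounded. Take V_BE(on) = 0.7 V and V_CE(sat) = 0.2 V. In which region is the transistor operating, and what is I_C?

saturation; I_C ≈ 1.2 mA

Assume active: I_B = (4.4 − 0.7)/82 = 0.0451 mA, giving I_C = β·I_B = 3.61 mA.
But then V_CE = 9.8 − 3.61×8.2 = -19.8 V < V_CE(sat) = 0.2 V — impossible in the active region.
So the transistor is saturated. With V_CE = 0.2 V, I_C = (V_CC − 0.2)/R_C = 9.6/8.2 = 1.17 mA.
Check: β·I_B = 3.61 mA > I_C = 1.17 mA, confirming saturation.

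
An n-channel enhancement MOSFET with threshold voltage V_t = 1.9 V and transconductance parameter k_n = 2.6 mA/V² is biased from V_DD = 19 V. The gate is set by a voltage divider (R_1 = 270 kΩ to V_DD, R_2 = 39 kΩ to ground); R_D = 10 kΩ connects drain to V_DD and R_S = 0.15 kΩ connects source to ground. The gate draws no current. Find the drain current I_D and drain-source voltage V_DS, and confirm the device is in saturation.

V_G = V_DD·R_2/(R_1+R_2) = 19×39/309 = 2.4 V.
Assume saturation: I_D = (k_n/2)(V_GS − V_t)² with V_GS = V_G − I_D·R_S = 2.4 − 0.15·I_D.
Substituting gives 0.0292·I_D² − 1.19·I_D + 0.322 = 0, with roots I_D = 0.272 or 40.6 mA.
The root I_D = 40.6 mA gives V_GS = -3.69 V ≤ V_t, so take I_D = 0.272 mA.
Then V_GS = 2.36 V and V_DS = V_DD − I_D(R_D+R_S) = 19 − 0.272×10.2 = 16.2 V.
Saturation requires V_DS ≥ V_GS − V_t = 0.457 V; 16.2 ≥ 0.457 ✓.

I_D ≈ 0.27 mA, V_DS ≈ 16 V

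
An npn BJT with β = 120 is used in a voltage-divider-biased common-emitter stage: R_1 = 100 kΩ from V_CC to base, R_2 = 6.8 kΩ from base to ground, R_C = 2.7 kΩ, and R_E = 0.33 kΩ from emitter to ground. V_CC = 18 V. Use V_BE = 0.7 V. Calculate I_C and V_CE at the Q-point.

Thevenize the base divider: V_Th = V_CC·R_2/(R_1+R_2) = 18×6.8/107 = 1.15 V, R_Th = R_1‖R_2 = 6.37 kΩ.
Base-emitter loop: V_Th = I_B·R_Th + V_BE + (β+1)I_B·R_E, so I_B = (1.15 − 0.7) / (6.37 + 121×0.33) = 0.00963 mA.
I_C = β·I_B = 120×0.00963 = 1.16 mA, and I_E = (β+1)I_B = 1.17 mA.
V_CE = V_CC − I_C·R_C − I_E·R_E = 18 − 1.16×2.7 − 1.17×0.33 = 14.5 V.
V_CE = 14.5 V > 0.2 V confirms active-region operation.

I_C ≈ 1.2 mA, V_CE ≈ 14 V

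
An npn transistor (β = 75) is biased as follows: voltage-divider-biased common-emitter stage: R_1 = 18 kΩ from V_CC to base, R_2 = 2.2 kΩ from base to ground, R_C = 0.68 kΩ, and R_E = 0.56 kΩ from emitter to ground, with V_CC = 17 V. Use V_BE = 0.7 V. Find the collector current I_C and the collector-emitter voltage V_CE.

Thevenize the base divider: V_Th = V_CC·R_2/(R_1+R_2) = 17×2.2/20.2 = 1.85 V, R_Th = R_1‖R_2 = 1.96 kΩ.
Base-emitter loop: V_Th = I_B·R_Th + V_BE + (β+1)I_B·R_E, so I_B = (1.85 − 0.7) / (1.96 + 76×0.56) = 0.0259 mA.
I_C = β·I_B = 75×0.0259 = 1.94 mA, and I_E = (β+1)I_B = 1.97 mA.
V_CE = V_CC − I_C·R_C − I_E·R_E = 17 − 1.94×0.68 − 1.97×0.56 = 14.6 V.
V_CE = 14.6 V > 0.2 V confirms active-region operation.

I_C ≈ 1.9 mA, V_CE ≈ 15 V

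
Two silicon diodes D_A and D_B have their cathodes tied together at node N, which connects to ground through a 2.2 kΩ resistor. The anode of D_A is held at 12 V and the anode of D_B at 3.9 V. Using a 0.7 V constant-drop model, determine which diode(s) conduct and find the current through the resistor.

Only D_A conducts; I_R ≈ 5.1 mA

Assume both conduct. Then node N would need to be at both 12−0.7 = 11.3 V and 3.9−0.7 = 3.2 V, which is impossible.
Assume only D_A conducts: V_N = 12 − 0.7 = 11.3 V, so I_R = 11.3/2.2 = 5.14 mA.
Check D_B: its anode-to-cathode voltage is 3.9 − 11.3 = -7.4 V < 0.7 V, so it is off. The assumption is consistent.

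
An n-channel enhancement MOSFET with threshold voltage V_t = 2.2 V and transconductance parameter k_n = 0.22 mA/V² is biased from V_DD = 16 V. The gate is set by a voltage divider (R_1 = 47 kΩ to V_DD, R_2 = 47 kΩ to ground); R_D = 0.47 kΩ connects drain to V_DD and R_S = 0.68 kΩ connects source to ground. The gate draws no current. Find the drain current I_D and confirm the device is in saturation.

I_D ≈ 2.1 mA

V_G = V_DD·R_2/(R_1+R_2) = 16×47/94 = 8 V.
Assume saturation: I_D = (k_n/2)(V_GS − V_t)² with V_GS = V_G − I_D·R_S = 8 − 0.68·I_D.
Substituting gives 0.0509·I_D² − 1.87·I_D + 3.7 = 0, with roots I_D = 2.1 or 34.6 mA.
The root I_D = 34.6 mA gives V_GS = -15.5 V ≤ V_t, so take I_D = 2.1 mA.
Then V_GS = 6.57 V and V_DS = V_DD − I_D(R_D+R_S) = 16 − 2.1×1.15 = 13.6 V.
Saturation requires V_DS ≥ V_GS − V_t = 4.37 V; 13.6 ≥ 4.37 ✓.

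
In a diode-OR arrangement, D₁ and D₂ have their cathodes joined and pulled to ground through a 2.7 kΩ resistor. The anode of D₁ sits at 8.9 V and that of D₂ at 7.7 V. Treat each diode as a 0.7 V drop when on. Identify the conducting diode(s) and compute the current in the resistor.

Only D₁ conducts; I_R ≈ 3 mA

Assume both conduct. Then node N would need to be at both 8.9−0.7 = 8.2 V and 7.7−0.7 = 7 V, which is impossible.
Assume only D₁ conducts: V_N = 8.9 − 0.7 = 8.2 V, so I_R = 8.2/2.7 = 3.04 mA.
Check D₂: its anode-to-cathode voltage is 7.7 − 8.2 = -0.5 V < 0.7 V, so it is off. The assumption is consistent.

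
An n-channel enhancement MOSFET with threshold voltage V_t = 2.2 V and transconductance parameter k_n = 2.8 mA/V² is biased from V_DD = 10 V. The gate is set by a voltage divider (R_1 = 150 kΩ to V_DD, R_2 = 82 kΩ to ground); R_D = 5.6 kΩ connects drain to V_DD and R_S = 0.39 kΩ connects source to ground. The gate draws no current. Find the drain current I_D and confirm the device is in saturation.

V_G = V_DD·R_2/(R_1+R_2) = 10×82/232 = 3.53 V.
Assume saturation: I_D = (k_n/2)(V_GS − V_t)² with V_GS = V_G − I_D·R_S = 3.53 − 0.39·I_D.
Substituting gives 0.213·I_D² − 2.46·I_D + 2.49 = 0, with roots I_D = 1.12 or 10.4 mA.
The root I_D = 10.4 mA gives V_GS = -0.528 V ≤ V_t, so take I_D = 1.12 mA.
Then V_GS = 3.1 V and V_DS = V_DD − I_D(R_D+R_S) = 10 − 1.12×5.99 = 3.27 V.
Saturation requires V_DS ≥ V_GS − V_t = 0.896 V; 3.27 ≥ 0.896 ✓.

I_D ≈ 1.1 mA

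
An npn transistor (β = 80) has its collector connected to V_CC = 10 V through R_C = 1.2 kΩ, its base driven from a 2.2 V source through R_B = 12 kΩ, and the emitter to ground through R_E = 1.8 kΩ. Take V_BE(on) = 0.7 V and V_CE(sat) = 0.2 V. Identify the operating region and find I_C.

active; I_C ≈ 0.76 mA

Assume active. Base-emitter loop: I_B = (V_BB − V_BE)/(R_B + (β+1)R_E) = (2.2 − 0.7)/(12 + 81×1.8) = 0.00951 mA.
I_C = β·I_B = 80×0.00951 = 0.76 mA.
V_CE = V_CC − I_C·R_C − I_E·R_E = 10 − 0.76×1.2 − 0.77×1.8 = 7.7 V > V_CE(sat), so the active-region assumption holds.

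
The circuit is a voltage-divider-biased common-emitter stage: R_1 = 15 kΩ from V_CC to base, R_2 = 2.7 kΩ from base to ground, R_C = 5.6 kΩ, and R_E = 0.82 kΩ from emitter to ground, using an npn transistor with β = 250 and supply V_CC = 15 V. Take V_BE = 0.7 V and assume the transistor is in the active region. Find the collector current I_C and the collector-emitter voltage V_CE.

I_C ≈ 1.9 mA, V_CE ≈ 2.7 V

Thevenize the base divider: V_Th = V_CC·R_2/(R_1+R_2) = 15×2.7/17.7 = 2.29 V, R_Th = R_1‖R_2 = 2.29 kΩ.
Base-emitter loop: V_Th = I_B·R_Th + V_BE + (β+1)I_B·R_E, so I_B = (2.29 − 0.7) / (2.29 + 251×0.82) = 0.00763 mA.
I_C = β·I_B = 250×0.00763 = 1.91 mA, and I_E = (β+1)I_B = 1.92 mA.
V_CE = V_CC − I_C·R_C − I_E·R_E = 15 − 1.91×5.6 − 1.92×0.82 = 2.75 V.
V_CE = 2.75 V > 0.2 V confirms active-region operation.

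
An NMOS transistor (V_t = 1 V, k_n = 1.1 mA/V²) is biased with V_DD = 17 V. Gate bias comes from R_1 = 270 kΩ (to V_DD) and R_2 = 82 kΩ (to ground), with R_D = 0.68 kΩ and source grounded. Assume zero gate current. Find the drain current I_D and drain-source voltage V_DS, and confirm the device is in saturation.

V_G = V_DD·R_2/(R_1+R_2) = 17×82/352 = 3.96 V. With the source grounded, V_GS = V_G = 3.96 V.
Assume saturation: I_D = (k_n/2)(V_GS − V_t)² = (1.1/2)×(3.96 − 1)² = 0.55×2.96² = 4.82 mA.
V_DS = V_DD − I_D·R_D = 17 − 4.82×0.68 = 13.7 V.
Saturation requires V_DS ≥ V_GS − V_t = 2.96 V; 13.7 ≥ 2.96 ✓.

I_D ≈ 4.8 mA, V_DS ≈ 14 V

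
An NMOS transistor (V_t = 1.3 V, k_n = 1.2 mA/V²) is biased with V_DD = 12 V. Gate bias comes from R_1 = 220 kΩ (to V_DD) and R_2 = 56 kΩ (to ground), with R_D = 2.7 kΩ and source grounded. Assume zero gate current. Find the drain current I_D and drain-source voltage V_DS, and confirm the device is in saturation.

I_D ≈ 0.77 mA, V_DS ≈ 9.9 V

V_G = V_DD·R_2/(R_1+R_2) = 12×56/276 = 2.43 V. With the source grounded, V_GS = V_G = 2.43 V.
Assume saturation: I_D = (k_n/2)(V_GS − V_t)² = (1.2/2)×(2.43 − 1.3)² = 0.6×1.13² = 0.773 mA.
V_DS = V_DD − I_D·R_D = 12 − 0.773×2.7 = 9.91 V.
Saturation requires V_DS ≥ V_GS − V_t = 1.13 V; 9.91 ≥ 1.13 ✓.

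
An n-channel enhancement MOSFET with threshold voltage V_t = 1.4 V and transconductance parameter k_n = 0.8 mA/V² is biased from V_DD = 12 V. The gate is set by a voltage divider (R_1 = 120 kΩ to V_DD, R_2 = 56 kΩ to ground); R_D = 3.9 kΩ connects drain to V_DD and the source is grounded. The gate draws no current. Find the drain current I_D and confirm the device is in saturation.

V_G = V_DD·R_2/(R_1+R_2) = 12×56/176 = 3.82 V. With the source grounded, V_GS = V_G = 3.82 V.
Assume saturation: I_D = (k_n/2)(V_GS − V_t)² = (0.8/2)×(3.82 − 1.4)² = 0.4×2.42² = 2.34 mA.
V_DS = V_DD − I_D·R_D = 12 − 2.34×3.9 = 2.88 V.
Saturation requires V_DS ≥ V_GS − V_t = 2.42 V; 2.88 ≥ 2.42 ✓.

I_D ≈ 2.3 mA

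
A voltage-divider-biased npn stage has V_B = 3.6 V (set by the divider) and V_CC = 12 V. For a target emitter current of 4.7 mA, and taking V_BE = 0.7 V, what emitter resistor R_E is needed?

R_E ≈ 0.62 kΩ

V_E = V_B − V_BE = 3.6 − 0.7 = 2.9 V.
R_E = V_E / I_E = 2.9 / 4.7 = 0.617 kΩ.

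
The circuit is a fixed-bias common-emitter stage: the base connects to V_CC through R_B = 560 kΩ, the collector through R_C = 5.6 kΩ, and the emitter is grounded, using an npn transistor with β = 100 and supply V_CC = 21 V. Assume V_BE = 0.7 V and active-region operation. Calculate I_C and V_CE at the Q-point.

I_C ≈ 3.6 mA, V_CE ≈ 0.7 V

Base loop: V_CC = I_B·R_B + V_BE, so I_B = (21 − 0.7)/560 kΩ = 0.0363 mA.
In the active region I_C = β·I_B = 100 × 0.0363 = 3.63 mA.
Collector loop: V_CE = V_CC − I_C·R_C = 21 − 3.63×5.6 = 0.7 V.
Since V_CE = 0.7 V > V_CE(sat) ≈ 0.2 V, the transistor is in the active region as assumed.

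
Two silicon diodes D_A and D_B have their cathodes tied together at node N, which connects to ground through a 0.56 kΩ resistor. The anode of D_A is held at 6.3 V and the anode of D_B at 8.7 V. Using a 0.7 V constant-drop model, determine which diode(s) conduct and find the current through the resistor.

Assume both conduct. Then node N would need to be at both 6.3−0.7 = 5.6 V and 8.7−0.7 = 8 V, which is impossible.
Assume only D_B conducts: V_N = 8.7 − 0.7 = 8 V, so I_R = 8/0.56 = 14.3 mA.
Check D_A: its anode-to-cathode voltage is 6.3 − 8 = -1.7 V < 0.7 V, so it is off. The assumption is consistent.

Only D_B conducts; I_R ≈ 14 mA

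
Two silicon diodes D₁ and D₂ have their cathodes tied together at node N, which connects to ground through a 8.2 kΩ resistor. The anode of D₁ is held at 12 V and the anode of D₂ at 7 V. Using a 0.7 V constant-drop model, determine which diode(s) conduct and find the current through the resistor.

Only D₁ conducts; I_R ≈ 1.4 mA

Assume both conduct. Then node N would need to be at both 12−0.7 = 11.3 V and 7−0.7 = 6.3 V, which is impossible.
Assume only D₁ conducts: V_N = 12 − 0.7 = 11.3 V, so I_R = 11.3/8.2 = 1.38 mA.
Check D₂: its anode-to-cathode voltage is 7 − 11.3 = -4.3 V < 0.7 V, so it is off. The assumption is consistent.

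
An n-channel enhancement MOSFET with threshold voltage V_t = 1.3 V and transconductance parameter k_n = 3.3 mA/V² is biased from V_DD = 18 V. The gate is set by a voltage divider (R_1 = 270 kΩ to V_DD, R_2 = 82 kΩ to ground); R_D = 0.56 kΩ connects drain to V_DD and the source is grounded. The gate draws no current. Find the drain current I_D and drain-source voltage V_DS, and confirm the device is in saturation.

V_G = V_DD·R_2/(R_1+R_2) = 18×82/352 = 4.19 V. With the source grounded, V_GS = V_G = 4.19 V.
Assume saturation: I_D = (k_n/2)(V_GS − V_t)² = (3.3/2)×(4.19 − 1.3)² = 1.65×2.89² = 13.8 mA.
V_DS = V_DD − I_D·R_D = 18 − 13.8×0.56 = 10.3 V.
Saturation requires V_DS ≥ V_GS − V_t = 2.89 V; 10.3 ≥ 2.89 ✓.

I_D ≈ 14 mA, V_DS ≈ 10 V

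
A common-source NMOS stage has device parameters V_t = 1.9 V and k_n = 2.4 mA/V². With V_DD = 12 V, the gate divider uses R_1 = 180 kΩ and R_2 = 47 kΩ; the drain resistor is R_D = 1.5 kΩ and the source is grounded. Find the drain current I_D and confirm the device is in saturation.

V_G = V_DD·R_2/(R_1+R_2) = 12×47/227 = 2.48 V. With the source grounded, V_GS = V_G = 2.48 V.
Assume saturation: I_D = (k_n/2)(V_GS − V_t)² = (2.4/2)×(2.48 − 1.9)² = 1.2×0.585² = 0.41 mA.
V_DS = V_DD − I_D·R_D = 12 − 0.41×1.5 = 11.4 V.
Saturation requires V_DS ≥ V_GS − V_t = 0.585 V; 11.4 ≥ 0.585 ✓.

I_D ≈ 0.41 mA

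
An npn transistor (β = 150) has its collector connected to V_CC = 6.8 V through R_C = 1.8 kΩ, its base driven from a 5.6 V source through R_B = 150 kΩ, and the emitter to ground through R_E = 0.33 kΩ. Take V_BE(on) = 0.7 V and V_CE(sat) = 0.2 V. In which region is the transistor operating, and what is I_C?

saturation; I_C ≈ 3.1 mA

Assume active: I_B = (5.6 − 0.7)/(150 + 151×0.33) = 0.0245 mA, I_C = β·I_B = 3.68 mA.
Then V_CE = 6.8 − 3.68×1.8 − 3.7×0.33 = -1.04 V < 0.2 V — the active assumption fails.
Re-solve with V_CE = 0.2 V. KCL at the emitter: V_E/R_E = (V_BB−0.7−V_E)/R_B + (V_CC−0.2−V_E)/R_C, giving V_E = 1.03 V.
I_C = (V_CC − 0.2 − V_E)/R_C = (6.6 − 1.03)/1.8 = 3.09 mA.
Check: I_B = (4.9 − 1.03)/150 = 0.0258 mA, and β·I_B = 3.87 mA > I_C, confirming saturation.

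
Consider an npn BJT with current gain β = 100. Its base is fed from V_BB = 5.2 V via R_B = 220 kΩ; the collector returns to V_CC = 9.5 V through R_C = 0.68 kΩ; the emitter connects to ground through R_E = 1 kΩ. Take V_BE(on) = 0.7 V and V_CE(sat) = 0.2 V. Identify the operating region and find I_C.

Assume active. Base-emitter loop: I_B = (V_BB − V_BE)/(R_B + (β+1)R_E) = (5.2 − 0.7)/(220 + 101×1) = 0.014 mA.
I_C = β·I_B = 100×0.014 = 1.4 mA.
V_CE = V_CC − I_C·R_C − I_E·R_E = 9.5 − 1.4×0.68 − 1.42×1 = 7.13 V > V_CE(sat), so the active-region assumption holds.

active; I_C ≈ 1.4 mA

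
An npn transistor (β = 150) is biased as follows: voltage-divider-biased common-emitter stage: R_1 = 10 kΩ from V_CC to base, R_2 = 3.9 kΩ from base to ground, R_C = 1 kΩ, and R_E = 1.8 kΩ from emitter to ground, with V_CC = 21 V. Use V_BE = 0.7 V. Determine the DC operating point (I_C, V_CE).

Thevenize the base divider: V_Th = V_CC·R_2/(R_1+R_2) = 21×3.9/13.9 = 5.89 V, R_Th = R_1‖R_2 = 2.81 kΩ.
Base-emitter loop: V_Th = I_B·R_Th + V_BE + (β+1)I_B·R_E, so I_B = (5.89 − 0.7) / (2.81 + 151×1.8) = 0.0189 mA.
I_C = β·I_B = 150×0.0189 = 2.84 mA, and I_E = (β+1)I_B = 2.86 mA.
V_CE = V_CC − I_C·R_C − I_E·R_E = 21 − 2.84×1 − 2.86×1.8 = 13 V.
V_CE = 13 V > 0.2 V confirms active-region operation.

I_C ≈ 2.8 mA, V_CE ≈ 13 V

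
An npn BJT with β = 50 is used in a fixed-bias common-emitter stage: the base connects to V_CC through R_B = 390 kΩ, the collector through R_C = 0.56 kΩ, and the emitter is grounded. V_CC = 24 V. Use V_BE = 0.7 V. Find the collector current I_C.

Base loop: V_CC = I_B·R_B + V_BE, so I_B = (24 − 0.7)/390 kΩ = 0.0597 mA.
In the active region I_C = β·I_B = 50 × 0.0597 = 2.99 mA.
Collector loop: V_CE = V_CC − I_C·R_C = 24 − 2.99×0.56 = 22.3 V.
Since V_CE = 22.3 V > V_CE(sat) ≈ 0.2 V, the transistor is in the active region as assumed.

I_C ≈ 3 mA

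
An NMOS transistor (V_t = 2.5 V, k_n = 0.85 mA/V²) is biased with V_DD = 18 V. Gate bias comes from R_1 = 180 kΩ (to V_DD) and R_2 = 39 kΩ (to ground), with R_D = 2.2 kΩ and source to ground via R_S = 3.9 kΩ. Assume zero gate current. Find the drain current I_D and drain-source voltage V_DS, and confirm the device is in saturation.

I_D ≈ 0.074 mA, V_DS ≈ 18 V

V_G = V_DD·R_2/(R_1+R_2) = 18×39/219 = 3.21 V.
Assume saturation: I_D = (k_n/2)(V_GS − V_t)² with V_GS = V_G − I_D·R_S = 3.21 − 3.9·I_D.
Substituting gives 6.46·I_D² − 3.34·I_D + 0.212 = 0, with roots I_D = 0.0739 or 0.443 mA.
The root I_D = 0.443 mA gives V_GS = 1.48 V ≤ V_t, so take I_D = 0.0739 mA.
Then V_GS = 2.92 V and V_DS = V_DD − I_D(R_D+R_S) = 18 − 0.0739×6.1 = 17.5 V.
Saturation requires V_DS ≥ V_GS − V_t = 0.417 V; 17.5 ≥ 0.417 ✓.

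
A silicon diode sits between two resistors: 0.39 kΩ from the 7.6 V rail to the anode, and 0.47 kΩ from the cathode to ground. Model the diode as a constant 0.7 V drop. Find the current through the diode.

I ≈ 8 mA

The two resistors are in series with the diode, so KVL gives 7.6 = I·0.39 + 0.7 + I·0.47.
I = (7.6 − 0.7) / (0.39 + 0.47) kΩ = 6.9 / 0.86 = 8.02 mA.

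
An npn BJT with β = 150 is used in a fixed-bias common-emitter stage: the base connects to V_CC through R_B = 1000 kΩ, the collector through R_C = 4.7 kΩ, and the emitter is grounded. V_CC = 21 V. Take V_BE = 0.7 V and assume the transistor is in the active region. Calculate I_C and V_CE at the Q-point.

Base loop: V_CC = I_B·R_B + V_BE, so I_B = (21 − 0.7)/1000 kΩ = 0.0203 mA.
In the active region I_C = β·I_B = 150 × 0.0203 = 3.05 mA.
Collector loop: V_CE = V_CC − I_C·R_C = 21 − 3.05×4.7 = 6.69 V.
Since V_CE = 6.69 V > V_CE(sat) ≈ 0.2 V, the transistor is in the active region as assumed.

I_C ≈ 3 mA, V_CE ≈ 6.7 V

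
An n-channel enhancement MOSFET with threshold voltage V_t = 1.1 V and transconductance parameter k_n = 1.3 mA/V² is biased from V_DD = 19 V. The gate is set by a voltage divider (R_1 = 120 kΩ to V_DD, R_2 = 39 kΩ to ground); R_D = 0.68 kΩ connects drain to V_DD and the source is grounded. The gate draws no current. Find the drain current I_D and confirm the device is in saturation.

V_G = V_DD·R_2/(R_1+R_2) = 19×39/159 = 4.66 V. With the source grounded, V_GS = V_G = 4.66 V.
Assume saturation: I_D = (k_n/2)(V_GS − V_t)² = (1.3/2)×(4.66 − 1.1)² = 0.65×3.56² = 8.24 mA.
V_DS = V_DD − I_D·R_D = 19 − 8.24×0.68 = 13.4 V.
Saturation requires V_DS ≥ V_GS − V_t = 3.56 V; 13.4 ≥ 3.56 ✓.

I_D ≈ 8.2 mA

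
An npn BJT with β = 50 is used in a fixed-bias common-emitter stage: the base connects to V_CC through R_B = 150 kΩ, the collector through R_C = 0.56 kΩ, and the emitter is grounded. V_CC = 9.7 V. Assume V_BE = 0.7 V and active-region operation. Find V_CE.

Base loop: V_CC = I_B·R_B + V_BE, so I_B = (9.7 − 0.7)/150 kΩ = 0.06 mA.
In the active region I_C = β·I_B = 50 × 0.06 = 3 mA.
Collector loop: V_CE = V_CC − I_C·R_C = 9.7 − 3×0.56 = 8.02 V.
Since V_CE = 8.02 V > V_CE(sat) ≈ 0.2 V, the transistor is in the active region as assumed.

V_CE ≈ 8 V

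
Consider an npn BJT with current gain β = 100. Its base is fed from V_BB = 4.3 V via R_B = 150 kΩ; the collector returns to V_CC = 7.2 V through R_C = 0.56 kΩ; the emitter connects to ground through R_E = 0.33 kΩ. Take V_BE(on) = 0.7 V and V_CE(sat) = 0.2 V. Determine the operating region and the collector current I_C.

Assume active. Base-emitter loop: I_B = (V_BB − V_BE)/(R_B + (β+1)R_E) = (4.3 − 0.7)/(150 + 101×0.33) = 0.0196 mA.
I_C = β·I_B = 100×0.0196 = 1.96 mA.
V_CE = V_CC − I_C·R_C − I_E·R_E = 7.2 − 1.96×0.56 − 1.98×0.33 = 5.45 V > V_CE(sat), so the active-region assumption holds.

active; I_C ≈ 2 mA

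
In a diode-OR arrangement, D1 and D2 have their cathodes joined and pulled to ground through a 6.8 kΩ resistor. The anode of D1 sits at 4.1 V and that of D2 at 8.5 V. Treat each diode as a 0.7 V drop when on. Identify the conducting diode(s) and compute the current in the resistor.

Only D2 conducts; I_R ≈ 1.1 mA

Assume both conduct. Then node N would need to be at both 4.1−0.7 = 3.4 V and 8.5−0.7 = 7.8 V, which is impossible.
Assume only D2 conducts: V_N = 8.5 − 0.7 = 7.8 V, so I_R = 7.8/6.8 = 1.15 mA.
Check D1: its anode-to-cathode voltage is 4.1 − 7.8 = -3.7 V < 0.7 V, so it is off. The assumption is consistent.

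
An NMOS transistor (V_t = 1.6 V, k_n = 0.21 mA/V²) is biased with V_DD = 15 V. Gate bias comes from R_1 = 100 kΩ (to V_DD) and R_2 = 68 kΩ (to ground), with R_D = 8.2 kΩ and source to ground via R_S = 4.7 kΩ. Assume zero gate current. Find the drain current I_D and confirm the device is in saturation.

I_D ≈ 0.49 mA

V_G = V_DD·R_2/(R_1+R_2) = 15×68/168 = 6.07 V.
Assume saturation: I_D = (k_n/2)(V_GS − V_t)² with V_GS = V_G − I_D·R_S = 6.07 − 4.7·I_D.
Substituting gives 2.32·I_D² − 5.41·I_D + 2.1 = 0, with roots I_D = 0.491 or 1.84 mA.
The root I_D = 1.84 mA gives V_GS = -2.59 V ≤ V_t, so take I_D = 0.491 mA.
Then V_GS = 3.76 V and V_DS = V_DD − I_D(R_D+R_S) = 15 − 0.491×12.9 = 8.66 V.
Saturation requires V_DS ≥ V_GS − V_t = 2.16 V; 8.66 ≥ 2.16 ✓.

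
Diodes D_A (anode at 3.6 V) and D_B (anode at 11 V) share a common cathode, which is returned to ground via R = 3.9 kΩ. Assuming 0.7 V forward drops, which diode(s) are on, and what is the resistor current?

Assume both conduct. Then node N would need to be at both 3.6−0.7 = 2.9 V and 11−0.7 = 10.3 V, which is impossible.
Assume only D_B conducts: V_N = 11 − 0.7 = 10.3 V, so I_R = 10.3/3.9 = 2.64 mA.
Check D_A: its anode-to-cathode voltage is 3.6 − 10.3 = -6.7 V < 0.7 V, so it is off. The assumption is consistent.

Only D_B conducts; I_R ≈ 2.6 mA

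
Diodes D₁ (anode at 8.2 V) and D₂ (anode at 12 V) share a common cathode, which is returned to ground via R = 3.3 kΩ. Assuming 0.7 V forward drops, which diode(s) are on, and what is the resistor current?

Only D₂ conducts; I_R ≈ 3.4 mA

Assume both conduct. Then node N would need to be at both 8.2−0.7 = 7.5 V and 12−0.7 = 11.3 V, which is impossible.
Assume only D₂ conducts: V_N = 12 − 0.7 = 11.3 V, so I_R = 11.3/3.3 = 3.42 mA.
Check D₁: its anode-to-cathode voltage is 8.2 − 11.3 = -3.1 V < 0.7 V, so it is off. The assumption is consistent.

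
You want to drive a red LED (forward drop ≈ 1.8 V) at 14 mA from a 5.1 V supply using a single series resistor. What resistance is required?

The resistor drops V_S − V_D = 5.1 − 1.8 = 3.3 V at 14 mA.
R = 3.3 V / 14 mA = 0.236 kΩ.

R ≈ 0.24 kΩ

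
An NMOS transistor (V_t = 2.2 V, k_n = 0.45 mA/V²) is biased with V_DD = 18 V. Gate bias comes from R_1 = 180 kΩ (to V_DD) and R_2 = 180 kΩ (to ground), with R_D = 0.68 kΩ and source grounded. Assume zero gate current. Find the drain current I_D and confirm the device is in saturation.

V_G = V_DD·R_2/(R_1+R_2) = 18×180/360 = 9 V. With the source grounded, V_GS = V_G = 9 V.
Assume saturation: I_D = (k_n/2)(V_GS − V_t)² = (0.45/2)×(9 − 2.2)² = 0.225×6.8² = 10.4 mA.
V_DS = V_DD − I_D·R_D = 18 − 10.4×0.68 = 10.9 V.
Saturation requires V_DS ≥ V_GS − V_t = 6.8 V; 10.9 ≥ 6.8 ✓.

I_D ≈ 10 mA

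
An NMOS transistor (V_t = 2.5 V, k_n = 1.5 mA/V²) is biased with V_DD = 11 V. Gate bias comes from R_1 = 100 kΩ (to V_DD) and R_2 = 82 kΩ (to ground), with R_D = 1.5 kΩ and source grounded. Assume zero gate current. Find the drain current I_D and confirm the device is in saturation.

I_D ≈ 4.5 mA

V_G = V_DD·R_2/(R_1+R_2) = 11×82/182 = 4.96 V. With the source grounded, V_GS = V_G = 4.96 V.
Assume saturation: I_D = (k_n/2)(V_GS − V_t)² = (1.5/2)×(4.96 − 2.5)² = 0.75×2.46² = 4.52 mA.
V_DS = V_DD − I_D·R_D = 11 − 4.52×1.5 = 4.21 V.
Saturation requires V_DS ≥ V_GS − V_t = 2.46 V; 4.21 ≥ 2.46 ✓.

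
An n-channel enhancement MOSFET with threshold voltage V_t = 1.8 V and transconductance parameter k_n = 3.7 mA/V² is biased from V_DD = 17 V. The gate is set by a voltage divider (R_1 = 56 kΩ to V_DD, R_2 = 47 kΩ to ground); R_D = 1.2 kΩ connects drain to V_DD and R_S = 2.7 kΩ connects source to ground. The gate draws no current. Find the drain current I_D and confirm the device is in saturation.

I_D ≈ 1.8 mA

V_G = V_DD·R_2/(R_1+R_2) = 17×47/103 = 7.76 V.
Assume saturation: I_D = (k_n/2)(V_GS − V_t)² with V_GS = V_G − I_D·R_S = 7.76 − 2.7·I_D.
Substituting gives 13.5·I_D² − 60.5·I_D + 65.7 = 0, with roots I_D = 1.84 or 2.65 mA.
The root I_D = 2.65 mA gives V_GS = 0.603 V ≤ V_t, so take I_D = 1.84 mA.
Then V_GS = 2.8 V and V_DS = V_DD − I_D(R_D+R_S) = 17 − 1.84×3.9 = 9.83 V.
Saturation requires V_DS ≥ V_GS − V_t = 0.997 V; 9.83 ≥ 0.997 ✓.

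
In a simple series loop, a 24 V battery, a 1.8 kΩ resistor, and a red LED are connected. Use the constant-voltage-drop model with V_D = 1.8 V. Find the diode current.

KVL around the loop: 24 = V_D + I·R = 1.8 + I × 1.8 kΩ.
So I = (24 − 1.8) / 1.8 kΩ = 22.2 / 1.8 = 12.3 mA.

I ≈ 12 mA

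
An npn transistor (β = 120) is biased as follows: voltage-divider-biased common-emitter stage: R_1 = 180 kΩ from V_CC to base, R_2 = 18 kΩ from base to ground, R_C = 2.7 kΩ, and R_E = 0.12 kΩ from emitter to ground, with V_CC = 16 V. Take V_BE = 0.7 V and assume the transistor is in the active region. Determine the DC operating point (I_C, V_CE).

Thevenize the base divider: V_Th = V_CC·R_2/(R_1+R_2) = 16×18/198 = 1.45 V, R_Th = R_1‖R_2 = 16.4 kΩ.
Base-emitter loop: V_Th = I_B·R_Th + V_BE + (β+1)I_B·R_E, so I_B = (1.45 − 0.7) / (16.4 + 121×0.12) = 0.0244 mA.
I_C = β·I_B = 120×0.0244 = 2.93 mA, and I_E = (β+1)I_B = 2.96 mA.
V_CE = V_CC − I_C·R_C − I_E·R_E = 16 − 2.93×2.7 − 2.96×0.12 = 7.73 V.
V_CE = 7.73 V > 0.2 V confirms active-region operation.

I_C ≈ 2.9 mA, V_CE ≈ 7.7 V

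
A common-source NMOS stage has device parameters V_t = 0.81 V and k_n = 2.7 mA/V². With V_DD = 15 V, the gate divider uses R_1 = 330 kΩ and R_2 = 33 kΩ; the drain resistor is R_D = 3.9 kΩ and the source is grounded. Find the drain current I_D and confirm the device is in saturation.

V_G = V_DD·R_2/(R_1+R_2) = 15×33/363 = 1.36 V. With the source grounded, V_GS = V_G = 1.36 V.
Assume saturation: I_D = (k_n/2)(V_GS − V_t)² = (2.7/2)×(1.36 − 0.81)² = 1.35×0.554² = 0.414 mA.
V_DS = V_DD − I_D·R_D = 15 − 0.414×3.9 = 13.4 V.
Saturation requires V_DS ≥ V_GS − V_t = 0.554 V; 13.4 ≥ 0.554 ✓.

I_D ≈ 0.41 mA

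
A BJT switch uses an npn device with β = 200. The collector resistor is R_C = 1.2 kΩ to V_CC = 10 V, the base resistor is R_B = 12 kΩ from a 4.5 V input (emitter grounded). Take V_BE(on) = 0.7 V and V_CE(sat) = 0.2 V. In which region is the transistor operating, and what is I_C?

saturation; I_C ≈ 8.2 mA

Assume active: I_B = (4.5 − 0.7)/12 = 0.317 mA, giving I_C = β·I_B = 63.3 mA.
But then V_CE = 10 − 63.3×1.2 = -66 V < V_CE(sat) = 0.2 V — impossible in the active region.
So the transistor is saturated. With V_CE = 0.2 V, I_C = (V_CC − 0.2)/R_C = 9.8/1.2 = 8.17 mA.
Check: β·I_B = 63.3 mA > I_C = 8.17 mA, confirming saturation.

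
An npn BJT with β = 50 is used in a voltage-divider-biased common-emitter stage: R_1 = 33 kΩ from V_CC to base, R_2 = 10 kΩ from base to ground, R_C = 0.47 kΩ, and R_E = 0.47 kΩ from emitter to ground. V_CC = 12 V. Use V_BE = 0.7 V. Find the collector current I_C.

Thevenize the base divider: V_Th = V_CC·R_2/(R_1+R_2) = 12×10/43 = 2.79 V, R_Th = R_1‖R_2 = 7.67 kΩ.
Base-emitter loop: V_Th = I_B·R_Th + V_BE + (β+1)I_B·R_E, so I_B = (2.79 − 0.7) / (7.67 + 51×0.47) = 0.0661 mA.
I_C = β·I_B = 50×0.0661 = 3.3 mA, and I_E = (β+1)I_B = 3.37 mA.
V_CE = V_CC − I_C·R_C − I_E·R_E = 12 − 3.3×0.47 − 3.37×0.47 = 8.86 V.
V_CE = 8.86 V > 0.2 V confirms active-region operation.

I_C ≈ 3.3 mA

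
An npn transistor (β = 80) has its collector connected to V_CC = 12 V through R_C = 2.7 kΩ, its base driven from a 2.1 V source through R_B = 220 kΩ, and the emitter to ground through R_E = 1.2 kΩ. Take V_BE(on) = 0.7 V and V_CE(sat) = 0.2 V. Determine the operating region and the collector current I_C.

Assume active. Base-emitter loop: I_B = (V_BB − V_BE)/(R_B + (β+1)R_E) = (2.1 − 0.7)/(220 + 81×1.2) = 0.00441 mA.
I_C = β·I_B = 80×0.00441 = 0.353 mA.
V_CE = V_CC − I_C·R_C − I_E·R_E = 12 − 0.353×2.7 − 0.358×1.2 = 10.6 V > V_CE(sat), so the active-region assumption holds.

active; I_C ≈ 0.35 mA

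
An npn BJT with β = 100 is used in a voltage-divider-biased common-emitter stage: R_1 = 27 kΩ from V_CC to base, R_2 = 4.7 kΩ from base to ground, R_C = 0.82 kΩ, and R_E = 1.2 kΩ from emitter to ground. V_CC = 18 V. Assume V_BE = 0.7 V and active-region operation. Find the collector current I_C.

I_C ≈ 1.6 mA

Thevenize the base divider: V_Th = V_CC·R_2/(R_1+R_2) = 18×4.7/31.7 = 2.67 V, R_Th = R_1‖R_2 = 4 kΩ.
Base-emitter loop: V_Th = I_B·R_Th + V_BE + (β+1)I_B·R_E, so I_B = (2.67 − 0.7) / (4 + 101×1.2) = 0.0157 mA.
I_C = β·I_B = 100×0.0157 = 1.57 mA, and I_E = (β+1)I_B = 1.59 mA.
V_CE = V_CC − I_C·R_C − I_E·R_E = 18 − 1.57×0.82 − 1.59×1.2 = 14.8 V.
V_CE = 14.8 V > 0.2 V confirms active-region operation.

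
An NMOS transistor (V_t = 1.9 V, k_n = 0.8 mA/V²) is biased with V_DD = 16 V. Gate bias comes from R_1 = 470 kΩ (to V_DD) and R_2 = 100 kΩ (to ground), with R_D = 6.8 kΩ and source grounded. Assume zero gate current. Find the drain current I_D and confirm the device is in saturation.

I_D ≈ 0.33 mA

V_G = V_DD·R_2/(R_1+R_2) = 16×100/570 = 2.81 V. With the source grounded, V_GS = V_G = 2.81 V.
Assume saturation: I_D = (k_n/2)(V_GS − V_t)² = (0.8/2)×(2.81 − 1.9)² = 0.4×0.907² = 0.329 mA.
V_DS = V_DD − I_D·R_D = 16 − 0.329×6.8 = 13.8 V.
Saturation requires V_DS ≥ V_GS − V_t = 0.907 V; 13.8 ≥ 0.907 ✓.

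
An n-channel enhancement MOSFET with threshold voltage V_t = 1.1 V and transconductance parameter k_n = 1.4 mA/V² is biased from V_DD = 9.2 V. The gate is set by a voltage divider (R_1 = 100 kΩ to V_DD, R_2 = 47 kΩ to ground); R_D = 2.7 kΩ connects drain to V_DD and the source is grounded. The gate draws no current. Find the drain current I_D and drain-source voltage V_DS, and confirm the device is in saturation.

V_G = V_DD·R_2/(R_1+R_2) = 9.2×47/147 = 2.94 V. With the source grounded, V_GS = V_G = 2.94 V.
Assume saturation: I_D = (k_n/2)(V_GS − V_t)² = (1.4/2)×(2.94 − 1.1)² = 0.7×1.84² = 2.37 mA.
V_DS = V_DD − I_D·R_D = 9.2 − 2.37×2.7 = 2.79 V.
Saturation requires V_DS ≥ V_GS − V_t = 1.84 V; 2.79 ≥ 1.84 ✓.

I_D ≈ 2.4 mA, V_DS ≈ 2.8 V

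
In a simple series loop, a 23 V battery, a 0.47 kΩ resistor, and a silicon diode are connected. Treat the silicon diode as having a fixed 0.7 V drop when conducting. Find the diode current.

KVL around the loop: 23 = V_D + I·R = 0.7 + I × 0.47 kΩ.
So I = (23 − 0.7) / 0.47 kΩ = 22.3 / 0.47 = 47.4 mA.

I ≈ 47 mA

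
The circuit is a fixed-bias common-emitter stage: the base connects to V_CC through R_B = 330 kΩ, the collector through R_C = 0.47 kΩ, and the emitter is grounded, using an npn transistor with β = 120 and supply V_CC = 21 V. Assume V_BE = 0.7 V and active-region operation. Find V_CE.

V_CE ≈ 18 V

Base loop: V_CC = I_B·R_B + V_BE, so I_B = (21 − 0.7)/330 kΩ = 0.0615 mA.
In the active region I_C = β·I_B = 120 × 0.0615 = 7.38 mA.
Collector loop: V_CE = V_CC − I_C·R_C = 21 − 7.38×0.47 = 17.5 V.
Since V_CE = 17.5 V > V_CE(sat) ≈ 0.2 V, the transistor is in the active region as assumed.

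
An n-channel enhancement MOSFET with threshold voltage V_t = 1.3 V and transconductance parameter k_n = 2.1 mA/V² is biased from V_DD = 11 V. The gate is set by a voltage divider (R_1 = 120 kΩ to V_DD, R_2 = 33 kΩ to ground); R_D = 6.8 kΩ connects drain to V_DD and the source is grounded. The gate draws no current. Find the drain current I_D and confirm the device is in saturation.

I_D ≈ 1.2 mA

V_G = V_DD·R_2/(R_1+R_2) = 11×33/153 = 2.37 V. With the source grounded, V_GS = V_G = 2.37 V.
Assume saturation: I_D = (k_n/2)(V_GS − V_t)² = (2.1/2)×(2.37 − 1.3)² = 1.05×1.07² = 1.21 mA.
V_DS = V_DD − I_D·R_D = 11 − 1.21×6.8 = 2.79 V.
Saturation requires V_DS ≥ V_GS − V_t = 1.07 V; 2.79 ≥ 1.07 ✓.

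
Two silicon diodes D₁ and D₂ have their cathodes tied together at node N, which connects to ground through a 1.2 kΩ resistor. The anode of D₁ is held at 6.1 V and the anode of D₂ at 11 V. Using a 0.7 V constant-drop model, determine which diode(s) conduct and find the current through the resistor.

Only D₂ conducts; I_R ≈ 8.6 mA

Assume both conduct. Then node N would need to be at both 6.1−0.7 = 5.4 V and 11−0.7 = 10.3 V, which is impossible.
Assume only D₂ conducts: V_N = 11 − 0.7 = 10.3 V, so I_R = 10.3/1.2 = 8.58 mA.
Check D₁: its anode-to-cathode voltage is 6.1 − 10.3 = -4.2 V < 0.7 V, so it is off. The assumption is consistent.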